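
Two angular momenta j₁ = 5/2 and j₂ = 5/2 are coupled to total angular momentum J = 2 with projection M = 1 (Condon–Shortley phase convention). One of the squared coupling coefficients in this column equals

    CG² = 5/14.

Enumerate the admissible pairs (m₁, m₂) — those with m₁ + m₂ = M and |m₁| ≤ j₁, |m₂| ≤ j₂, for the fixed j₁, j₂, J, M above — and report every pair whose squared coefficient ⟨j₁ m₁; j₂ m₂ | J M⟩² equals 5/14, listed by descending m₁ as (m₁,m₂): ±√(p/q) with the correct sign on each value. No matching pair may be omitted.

(5/2,-3/2): +√(5/14); (-3/2,5/2): −√(5/14)

Admissible pairs with m₁+m₂ = M = 1: (-3/2,5/2), (-1/2,3/2), (1/2,1/2), (3/2,-1/2), (5/2,-3/2)
  (m₁,m₂)=(5/2,-3/2): CG² = 5/14, CG = +√(5/14)   ← matches the target
  (m₁,m₂)=(3/2,-1/2): CG² = 1/7, CG = −√(1/7)
  (m₁,m₂)=(1/2,1/2): CG² = 0/1, CG = 0
  (m₁,m₂)=(-1/2,3/2): CG² = 1/7, CG = +√(1/7)
  (m₁,m₂)=(-3/2,5/2): CG² = 5/14, CG = −√(5/14)   ← matches the target
Pairs with CG² = 5/14: (5/2,-3/2): +√(5/14); (-3/2,5/2): −√(5/14)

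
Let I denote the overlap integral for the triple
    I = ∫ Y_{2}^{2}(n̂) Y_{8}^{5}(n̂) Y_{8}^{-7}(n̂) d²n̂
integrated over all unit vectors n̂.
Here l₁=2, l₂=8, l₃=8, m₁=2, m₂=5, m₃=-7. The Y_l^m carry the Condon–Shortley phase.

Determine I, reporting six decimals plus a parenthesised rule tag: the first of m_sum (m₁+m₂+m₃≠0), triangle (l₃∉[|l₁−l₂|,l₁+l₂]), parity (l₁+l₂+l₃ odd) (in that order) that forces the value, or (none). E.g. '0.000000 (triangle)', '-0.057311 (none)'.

Rules hold: Σm=0, L=18 even, 6≤8≤10.
N = 5·17·17 = 1445
Δ = 2!·2!·14!/19! = 1/348840
Racah Σ t=0..2: t=0:+1/116121600 t=1:−1/25401600 t=2:+1/116121600 = -1/45158400
⇒ 3j(2 8 8; 0 0 0)² = 24/1615, sgn -1
Racah Σ t=0..0: t=0:+1/24908083200 = 1/24908083200
⇒ 3j(2 8 8; 2 5 -7)² = 7/1292, sgn -1
4πI² = N·(3j₀)²·(3jₘ)² = 42/361
I = +1·√(0.116343/4π) = 0.09622017
No selection rule forces the value: the integral is nonzero (none).

0.096220 (none)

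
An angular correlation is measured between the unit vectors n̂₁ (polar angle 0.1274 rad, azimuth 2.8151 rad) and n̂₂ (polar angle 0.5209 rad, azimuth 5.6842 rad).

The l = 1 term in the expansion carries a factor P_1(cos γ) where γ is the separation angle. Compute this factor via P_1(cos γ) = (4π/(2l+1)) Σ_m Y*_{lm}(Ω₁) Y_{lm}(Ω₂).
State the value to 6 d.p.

0.799444

Expand P_1 via completeness: Σ_{m} conj(Y_{1,m}) at Ω₁ times Y_{1,m} at Ω₂ —
  m=-1: (-0.041578+0.014079i) × (+0.142006+0.096940i) = -0.007269-0.002031i  (running Σ = -0.007269-0.002031i)
  m=0: (+0.484643-0.000000i) × (+0.423800+0.000000i) = +0.205392+0.000000i  (running Σ = +0.198122-0.002031i)
  m=1: (+0.041578+0.014079i) × (-0.142006+0.096940i) = -0.007269+0.002031i  (running Σ = +0.190853+0.000000i)
Accumulated sum +0.190853+0.000000i; after 4π/(2l+1) scaling, +0.799444+0.000000i ⇒ P_1 = 0.799444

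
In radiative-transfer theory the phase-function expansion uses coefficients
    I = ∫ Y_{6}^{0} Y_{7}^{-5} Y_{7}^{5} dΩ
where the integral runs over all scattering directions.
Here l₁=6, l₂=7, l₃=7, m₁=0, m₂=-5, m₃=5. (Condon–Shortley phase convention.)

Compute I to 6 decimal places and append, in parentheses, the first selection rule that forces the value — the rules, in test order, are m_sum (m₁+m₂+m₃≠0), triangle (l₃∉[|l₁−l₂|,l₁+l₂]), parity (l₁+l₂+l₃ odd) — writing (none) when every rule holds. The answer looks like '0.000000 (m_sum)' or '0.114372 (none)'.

-0.030278 (none)

m-sum 0 ✓  L=20 even ✓  1≤7≤13 ✓
Π(2lᵢ+1) = 13×15×15 = 2925
triangle coeff Δ(6,7,7) = 1/2444321880
Σ_t [0,6]: t=0:+1/2612736000 t=1:−1/20736000 t=2:+1/1658880 t=3:−1/746496 t=4:+1/1658880 t=5:−1/20736000 t=6:+1/2612736000 = -1/4354560
(3j)²=1000/138567 [(6 7 7; 0 0 0)], sign=+1
Σ_t [0,2]: t=0:+1/746496000 t=1:−1/72576000 t=2:+1/92897280 = -1/597196800
(3j)²=55/100776 [(6 7 7; 0 -5 5)], sign=-1
⇒ 4πI² = 15625/1356277
I = (-1)√(15625/1356277/(4π)) = -0.03027826
No selection rule forces the value: the integral is nonzero (none).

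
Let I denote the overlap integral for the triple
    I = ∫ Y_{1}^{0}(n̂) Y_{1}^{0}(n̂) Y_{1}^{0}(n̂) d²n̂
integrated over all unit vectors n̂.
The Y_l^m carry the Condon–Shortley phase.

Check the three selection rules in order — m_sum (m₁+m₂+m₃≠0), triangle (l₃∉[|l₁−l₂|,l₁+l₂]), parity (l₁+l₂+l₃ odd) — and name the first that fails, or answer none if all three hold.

parity

Σmᵢ = 0  ✓
l₃∈[|l₁−l₂|,l₁+l₂]=[0,2], have l₃=1  ✓
Σlᵢ = 3 ⇒ odd  ✗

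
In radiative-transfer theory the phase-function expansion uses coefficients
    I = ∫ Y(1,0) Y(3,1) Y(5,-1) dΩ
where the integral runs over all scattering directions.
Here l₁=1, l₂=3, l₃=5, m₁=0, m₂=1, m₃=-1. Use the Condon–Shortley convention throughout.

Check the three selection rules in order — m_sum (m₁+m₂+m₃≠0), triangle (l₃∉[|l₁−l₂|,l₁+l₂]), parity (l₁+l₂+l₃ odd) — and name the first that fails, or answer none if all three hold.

triangle

Σmᵢ = 0  ✓
l₃∈[|l₁−l₂|,l₁+l₂]=[2,4] required, l₃=5 fails  ✗
Σlᵢ = 9 ⇒ odd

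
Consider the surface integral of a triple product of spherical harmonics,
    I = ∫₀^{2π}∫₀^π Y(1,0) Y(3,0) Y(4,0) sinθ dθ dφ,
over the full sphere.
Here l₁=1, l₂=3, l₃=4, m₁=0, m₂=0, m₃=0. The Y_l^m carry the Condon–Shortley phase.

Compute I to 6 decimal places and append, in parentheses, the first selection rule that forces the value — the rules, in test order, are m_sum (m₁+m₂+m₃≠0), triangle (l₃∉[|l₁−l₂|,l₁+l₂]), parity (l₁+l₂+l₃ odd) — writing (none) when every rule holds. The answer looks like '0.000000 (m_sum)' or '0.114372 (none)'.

0.246233 (none)

m-sum 0 ✓  L=8 even ✓  2≤4≤4 ✓
Π(2lᵢ+1) = 3×7×9 = 189
triangle coeff Δ(1,3,4) = 1/252
Σ_t [0,0]: t=0:+1/36 = 1/36
(3j)²=4/63 [(1 3 4; 0 0 0)], sign=+1
(m-triple is (0,0,0) — same symbol as above.)
⇒ 4πI² = 16/21
I = (+1)√(16/21/(4π)) = 0.24623252
No selection rule forces the value: the integral is nonzero (none).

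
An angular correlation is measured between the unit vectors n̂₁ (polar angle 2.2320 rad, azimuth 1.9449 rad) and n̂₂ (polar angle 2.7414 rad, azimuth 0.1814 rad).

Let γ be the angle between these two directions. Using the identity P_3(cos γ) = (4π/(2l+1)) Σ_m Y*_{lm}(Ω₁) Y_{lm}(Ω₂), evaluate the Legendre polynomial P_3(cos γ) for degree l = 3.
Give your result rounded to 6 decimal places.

-0.434836

Term-by-term m-sum for l=3 (normalisation 4π/7 = 1.795196):
  m=-3: Y*=(0.184839, -0.088943)  Y=(0.021108, -0.012774)  product (0.002766, -0.004239)
  m=-2: Y*=(0.286513, 0.265957)  Y=(-0.133566, 0.050702)  product (-0.051753, -0.020996)
  m=-1: Y*=(-0.082530, 0.210218)  Y=(0.401387, -0.073621)  product (-0.017650, 0.090455)
  m=+0: Y*=(0.255418, -0.000000)  Y=(-0.426545, 0.000000)  product (-0.108947, 0.000000)
  m=+1: Y*=(0.082530, 0.210218)  Y=(-0.401387, -0.073621)  product (-0.017650, -0.090455)
  m=+2: Y*=(0.286513, -0.265957)  Y=(-0.133566, -0.050702)  product (-0.051753, 0.020996)
  m=+3: Y*=(-0.184839, -0.088943)  Y=(-0.021108, -0.012774)  product (0.002766, 0.004239)
Σ over m = (-0.242222, 0.000000); ×(4π/7) → (-0.434836, 0.000000). Real part: -0.434836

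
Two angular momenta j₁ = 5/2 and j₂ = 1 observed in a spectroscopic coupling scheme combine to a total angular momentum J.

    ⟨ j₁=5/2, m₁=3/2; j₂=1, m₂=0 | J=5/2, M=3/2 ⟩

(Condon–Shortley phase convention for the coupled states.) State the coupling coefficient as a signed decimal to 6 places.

triangle: 1!*4!*1!/7! = 24/5040
(j±m)!: 4!*1!*1!*1!*4!*1! = 576
prefactor² = (2J+1)*Δ*N² = 576/35
  k=0: +1/(0!*1!*1!*1!*3!*0!) = 1/6
  k=1: −1/(1!*0!*0!*0!*4!*1!) = -1/24
Σ = 1/8  ⇒  CG² = 576/35*(1/8)² = 9/35
CG = +√(9/35) = +0.507093

+√(9/35) ≈ +0.507093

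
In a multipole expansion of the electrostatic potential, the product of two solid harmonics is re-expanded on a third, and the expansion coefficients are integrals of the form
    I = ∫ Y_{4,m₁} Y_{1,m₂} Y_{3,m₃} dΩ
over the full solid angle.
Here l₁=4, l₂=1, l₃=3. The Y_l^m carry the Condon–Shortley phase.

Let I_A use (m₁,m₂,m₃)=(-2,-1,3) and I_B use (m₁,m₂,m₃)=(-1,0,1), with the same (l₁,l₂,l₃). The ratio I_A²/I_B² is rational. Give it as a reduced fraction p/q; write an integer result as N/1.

Same 4,1,3: normalisation and zero-m 3j drop out of the ratio.
A: Δ: 2! 6! 0! / 9! → 1/252; sum: t=0:+1/1440 = 1/1440; 3j²(4 1 3; -2 -1 3) = Δ·Π!·Σ² = 1/252  (sign +1)
B: Δ: 2! 6! 0! / 9! → 1/252; sum: t=1:−1/48 = -1/48; 3j²(4 1 3; -1 0 1) = Δ·Π!·Σ² = 5/84  (sign -1)
I_A²/I_B² = (1/252)/(5/84) = 1/15

1/15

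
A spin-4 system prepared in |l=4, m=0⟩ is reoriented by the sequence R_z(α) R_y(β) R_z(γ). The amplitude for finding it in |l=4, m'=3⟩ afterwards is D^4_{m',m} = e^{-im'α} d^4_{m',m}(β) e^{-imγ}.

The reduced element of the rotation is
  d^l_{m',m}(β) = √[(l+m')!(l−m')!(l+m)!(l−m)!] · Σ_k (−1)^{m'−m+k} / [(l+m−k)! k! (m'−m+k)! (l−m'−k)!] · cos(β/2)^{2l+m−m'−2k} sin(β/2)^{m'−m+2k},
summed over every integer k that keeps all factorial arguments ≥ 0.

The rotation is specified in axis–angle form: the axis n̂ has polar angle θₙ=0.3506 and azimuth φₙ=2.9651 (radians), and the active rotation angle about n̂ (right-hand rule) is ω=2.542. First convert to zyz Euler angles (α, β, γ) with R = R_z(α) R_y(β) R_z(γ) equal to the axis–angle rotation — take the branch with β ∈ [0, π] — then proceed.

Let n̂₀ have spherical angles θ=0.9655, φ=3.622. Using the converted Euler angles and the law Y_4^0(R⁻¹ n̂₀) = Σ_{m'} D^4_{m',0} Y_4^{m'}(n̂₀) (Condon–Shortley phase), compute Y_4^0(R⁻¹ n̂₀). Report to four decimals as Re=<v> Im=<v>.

Axis–angle → zyz. n̂ = (sinθₙcosφₙ, sinθₙsinφₙ, cosθₙ) = (-0.338126, +0.060304, +0.939167), ω = 2.5420.
R = I cosω + sinω [n̂]ₓ + (1−cosω) n̂n̂ᵀ gives
  R = [-0.616850, -0.567202, -0.545690; +0.492754, -0.818927, +0.294199; -0.613750, -0.087414, +0.784646]
β = atan2(√(R₁₃²+R₂₃²), R₃₃) = 0.668672; α = atan2(R₂₃, R₁₃) mod 2π = 2.647132; γ = atan2(R₃₂, −R₃₁) mod 2π = 6.141710
Need the full column D^4_{m',0} for m'=−4..4 at α=2.6471, β=0.6687, γ=6.1417.
cos(β/2)=0.944628, sin(β/2)=0.328142
d^4_{-4,0}: single k=4 term ⇒ +0.077240;  D = -0.030579-0.070929i
d^4_{-3,0}: k∈[3..4] ⇒ +0.314452 -0.037945 = +0.276507;  D = -0.024140+0.275451i
d^4_{-2,0}: k∈[2..4] ⇒ +0.725789 -0.233550 +0.010568 = +0.502808;  D = +0.276339-0.420062i
d^4_{-1,0}: k∈[1..4] ⇒ +0.984926 -0.713110 +0.086051 -0.001731 = +0.356138;  D = -0.313481+0.169007i
d^4_{0,0}: k∈[0..4] ⇒ +0.633998 -1.224079 +0.332348 -0.017824 +0.000134 = -0.275422;  D = -0.275422+0.000000i
d^4_{1,0}: k∈[0..3] ⇒ -0.984926 +0.713110 -0.086051 +0.001731 = -0.356138;  D = +0.313481+0.169007i
d^4_{2,0}: k∈[0..2] ⇒ +0.725789 -0.233550 +0.010568 = +0.502808;  D = +0.276339+0.420062i
d^4_{3,0}: k∈[0..1] ⇒ -0.314452 +0.037945 = -0.276507;  D = +0.024140+0.275451i
d^4_{4,0}: single k=0 term ⇒ +0.077240;  D = -0.030579+0.070929i
Y_4^{m'}(θ=0.9655,φ=3.622) and Σ D·Y over m':
  (-0.0306-0.0709i)·(-0.0695-0.1900i)  (-0.0241+0.2755i)·(-0.0512+0.3927i)  (+0.2763-0.4201i)·(+0.1641-0.2348i)  (-0.3135+0.1690i)·(+0.1440-0.0751i)  (-0.2754+0.0000i)·(-0.3220+0.0000i)  (+0.3135+0.1690i)·(-0.1440-0.0751i)  (+0.2763+0.4201i)·(+0.1641+0.2348i)  (+0.0241+0.2755i)·(+0.0512+0.3927i)  (-0.0306+0.0709i)·(-0.0695+0.1900i)
Y_4^0(R⁻¹ n̂) = -0.319393-0.000000i

Re=-0.3194 Im=0.0000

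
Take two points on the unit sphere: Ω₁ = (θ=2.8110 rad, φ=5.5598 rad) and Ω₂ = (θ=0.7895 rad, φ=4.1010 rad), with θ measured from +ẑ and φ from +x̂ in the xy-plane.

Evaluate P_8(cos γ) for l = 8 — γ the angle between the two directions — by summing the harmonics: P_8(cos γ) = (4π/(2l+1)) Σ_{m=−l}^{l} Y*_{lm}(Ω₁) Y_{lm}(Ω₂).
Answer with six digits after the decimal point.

Expand P_8 via completeness: Σ_{m} conj(Y_{8,m}) at Ω₁ times Y_{8,m} at Ω₂ —
  m=-8: (0.00006 + 0.00003j) × (0.00592 - 0.03275j) = 0.00000 - 0.00000j  (running Σ = 0.00000 - 0.00000j)
  m=-7: (-0.00025 - 0.00070j) × (-0.11988 + 0.05537j) = 0.00007 + 0.00007j  (running Σ = 0.00007 + 0.00007j)
  m=-6: (-0.00199 + 0.00509j) × (0.26838 + 0.15607j) = -0.00133 + 0.00106j  (running Σ = -0.00126 + 0.00112j)
  m=-5: (0.02568 - 0.01322j) × (-0.03877 - 0.45692j) = -0.00703 - 0.01122j  (running Σ = -0.00829 - 0.01010j)
  m=-4: (-0.10836 - 0.02745j) × (-0.26989 + 0.22550j) = 0.03544 - 0.01703j  (running Σ = 0.02714 - 0.02713j)
  m=-3: (0.17461 + 0.25557j) × (-0.06433 - 0.01735j) = -0.00680 - 0.01947j  (running Σ = 0.02034 - 0.04660j)
  m=-2: (0.06922 - 0.55523j) × (0.13101 + 0.36111j) = 0.20957 - 0.04774j  (running Σ = 0.22991 - 0.09434j)
  m=-1: (-0.35898 + 0.31701j) × (0.06742 - 0.09618j) = 0.00629 + 0.05590j  (running Σ = 0.23620 - 0.03844j)
  m=0: (-0.22278 + 0.00000j) × (0.35131 + 0.00000j) = -0.07826 + 0.00000j  (running Σ = 0.15793 - 0.03844j)
  m=1: (0.35898 + 0.31701j) × (-0.06742 - 0.09618j) = 0.00629 - 0.05590j  (running Σ = 0.16422 - 0.09434j)
  m=2: (0.06922 + 0.55523j) × (0.13101 - 0.36111j) = 0.20957 + 0.04774j  (running Σ = 0.37378 - 0.04660j)
  m=3: (-0.17461 + 0.25557j) × (0.06433 - 0.01735j) = -0.00680 + 0.01947j  (running Σ = 0.36698 - 0.02713j)
  m=4: (-0.10836 + 0.02745j) × (-0.26989 - 0.22550j) = 0.03544 + 0.01703j  (running Σ = 0.40242 - 0.01010j)
  m=5: (-0.02568 - 0.01322j) × (0.03877 - 0.45692j) = -0.00703 + 0.01122j  (running Σ = 0.39539 + 0.00112j)
  m=6: (-0.00199 - 0.00509j) × (0.26838 - 0.15607j) = -0.00133 - 0.00106j  (running Σ = 0.39406 + 0.00007j)
  m=7: (0.00025 - 0.00070j) × (0.11988 + 0.05537j) = 0.00007 - 0.00007j  (running Σ = 0.39413 - 0.00000j)
  m=8: (0.00006 - 0.00003j) × (0.00592 + 0.03275j) = 0.00000 + 0.00000j  (running Σ = 0.39413 - 0.00000j)
Total Σ_m = 0.39413 - 0.00000j. Multiply by 0.739198: 0.29134 - 0.00000j. P_8(cos γ) = 0.291338

0.291338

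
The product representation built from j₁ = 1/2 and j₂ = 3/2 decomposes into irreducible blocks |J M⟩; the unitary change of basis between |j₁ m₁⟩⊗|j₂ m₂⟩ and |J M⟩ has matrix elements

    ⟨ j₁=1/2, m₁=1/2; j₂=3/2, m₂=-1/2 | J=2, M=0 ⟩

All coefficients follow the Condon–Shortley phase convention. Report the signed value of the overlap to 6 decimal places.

+0.707107

j₁+j₂−J=0  J+j₁−j₂=1  J−j₁+j₂=3  j₁+j₂+J+1=5
(j₁±m₁, j₂±m₂, J±M) = (1,0,1,2,2,2)
P² = 2
sum k=0..0:
  [0] +1/2 = 1/2
S = 1/2
C² = P²·S² = 1/2 ; C = +0.707107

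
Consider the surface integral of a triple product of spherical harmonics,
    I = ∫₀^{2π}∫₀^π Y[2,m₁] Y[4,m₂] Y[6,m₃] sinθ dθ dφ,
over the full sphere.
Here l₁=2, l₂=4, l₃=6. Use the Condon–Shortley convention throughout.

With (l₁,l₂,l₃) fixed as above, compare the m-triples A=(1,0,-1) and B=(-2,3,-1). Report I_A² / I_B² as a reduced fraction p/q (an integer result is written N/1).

l's match ⇒ only the (l;m) 3-j factors differ between A and B.
A: triangle coeff Δ(2,4,6) = 1/6435; Σ_t [0,0]: t=0:+1/3456 = 1/3456; (3j)²=35/1287 [(2 4 6; 1 0 -1)], sign=-1
B: triangle coeff Δ(2,4,6) = 1/6435; Σ_t [0,0]: t=0:+1/120960 = 1/120960; (3j)²=1/1287 [(2 4 6; -2 3 -1)], sign=-1
I_A²/I_B² = (35/1287)/(1/1287) = 35/1

35/1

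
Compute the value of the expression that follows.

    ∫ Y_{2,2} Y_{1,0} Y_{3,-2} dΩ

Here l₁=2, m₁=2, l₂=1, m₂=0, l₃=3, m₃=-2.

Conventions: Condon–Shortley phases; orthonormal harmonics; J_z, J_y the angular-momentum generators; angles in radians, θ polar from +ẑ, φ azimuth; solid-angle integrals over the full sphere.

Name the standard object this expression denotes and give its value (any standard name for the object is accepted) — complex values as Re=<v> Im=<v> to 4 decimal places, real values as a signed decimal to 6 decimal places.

This is a Gaunt coefficient — the integral of a triple product of spherical harmonics over the sphere.
Checks pass: Σm=0; 6 even; l₃=3∈[1,3].
(2·2+1)(2·1+1)(2·3+1) = 105
Δ: 0! 4! 2! / 7! → 1/105
sum: t=0:+1/4 = 1/4
3j²(2 1 3; 0 0 0) = Δ·Π!·Σ² = 3/35  (sign -1)
sum: t=0:+1/24 = 1/24
3j²(2 1 3; 2 0 -2) = Δ·Π!·Σ² = 1/21  (sign -1)
combine: 4πI² = 105·3/35·1/21 = 3/7
take √, sign +1: I = 0.18467439

Gaunt coefficient, +0.184674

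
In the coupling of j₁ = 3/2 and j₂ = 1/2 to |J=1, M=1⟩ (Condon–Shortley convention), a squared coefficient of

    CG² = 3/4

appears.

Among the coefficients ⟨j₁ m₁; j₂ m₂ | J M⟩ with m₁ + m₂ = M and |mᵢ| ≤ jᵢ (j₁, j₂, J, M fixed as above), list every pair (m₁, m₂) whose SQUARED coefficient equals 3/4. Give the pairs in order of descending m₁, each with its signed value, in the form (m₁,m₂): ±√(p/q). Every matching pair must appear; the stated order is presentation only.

(3/2,-1/2): +√(3/4)

Admissible pairs with m₁+m₂ = M = 1: (1/2,1/2), (3/2,-1/2)
  (m₁,m₂)=(3/2,-1/2): CG² = 3/4, CG = +√(3/4)   ← matches the target
  (m₁,m₂)=(1/2,1/2): CG² = 1/4, CG = −√(1/4)
Pairs with CG² = 3/4: (3/2,-1/2): +√(3/4)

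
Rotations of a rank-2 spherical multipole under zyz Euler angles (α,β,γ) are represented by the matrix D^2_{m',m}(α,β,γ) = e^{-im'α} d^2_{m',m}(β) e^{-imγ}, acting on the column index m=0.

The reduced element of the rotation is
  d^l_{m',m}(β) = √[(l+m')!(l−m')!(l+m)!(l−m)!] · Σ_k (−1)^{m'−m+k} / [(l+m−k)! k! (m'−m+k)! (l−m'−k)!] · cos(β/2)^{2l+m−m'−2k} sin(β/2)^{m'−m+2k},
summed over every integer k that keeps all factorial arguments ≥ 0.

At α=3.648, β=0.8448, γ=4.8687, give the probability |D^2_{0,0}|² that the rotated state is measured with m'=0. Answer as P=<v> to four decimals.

D^2_{0,0}(3.6480,0.8448,4.8687) = e^{-i·0·3.6480}·d^2_{0,0}(0.8448)·e^{-i·0·4.8687}. Compute d first:
c=cos(0.844800/2)=0.912108, s=sin(0.844800/2)=0.409951; N=√[2·2·2·2]=4.000000
Admissible k: 0..2 (factorial args all ≥0)
  k=0: (−1)^0·4.0000/(4)·0.9121^4·0.4100^0 = +0.692125
  k=1: (−1)^1·4.0000/(1)·0.9121^2·0.4100^2 = -0.559262
  k=2: (−1)^2·4.0000/(4)·0.9121^0·0.4100^4 = +0.028244
d^2_{0,0}(0.8448) = +0.692125 -0.559262 +0.028244 = +0.161107
|D^2_{0,0}|² = |d^2_{0,0}(β)|² = (+0.161107)² = 0.025955 (the z-rotation phases have unit modulus)

P=0.0260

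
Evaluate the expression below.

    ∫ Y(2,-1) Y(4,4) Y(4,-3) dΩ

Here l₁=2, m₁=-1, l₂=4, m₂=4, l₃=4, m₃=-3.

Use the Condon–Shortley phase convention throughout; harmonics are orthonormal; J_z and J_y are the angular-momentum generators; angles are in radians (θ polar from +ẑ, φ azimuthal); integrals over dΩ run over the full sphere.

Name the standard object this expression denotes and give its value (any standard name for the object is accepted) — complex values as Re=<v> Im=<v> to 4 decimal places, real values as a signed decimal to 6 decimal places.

Gaunt coefficient, +0.198645

This is a Gaunt coefficient — the integral of a triple product of spherical harmonics over the sphere.
m-sum 0 ✓  L=10 even ✓  2≤4≤6 ✓
Π(2lᵢ+1) = 5×9×9 = 405
triangle coeff Δ(2,4,4) = 1/13860
Σ_t [0,2]: t=0:+1/192 t=1:−1/36 t=2:+1/192 = -5/288
(3j)²=20/693 [(2 4 4; 0 0 0)], sign=-1
Σ_t [2,2]: t=2:+1/1440 = 1/1440
(3j)²=7/165 [(2 4 4; -1 4 -3)], sign=-1
⇒ 4πI² = 60/121
I = (+1)√(60/121/(4π)) = 0.19864517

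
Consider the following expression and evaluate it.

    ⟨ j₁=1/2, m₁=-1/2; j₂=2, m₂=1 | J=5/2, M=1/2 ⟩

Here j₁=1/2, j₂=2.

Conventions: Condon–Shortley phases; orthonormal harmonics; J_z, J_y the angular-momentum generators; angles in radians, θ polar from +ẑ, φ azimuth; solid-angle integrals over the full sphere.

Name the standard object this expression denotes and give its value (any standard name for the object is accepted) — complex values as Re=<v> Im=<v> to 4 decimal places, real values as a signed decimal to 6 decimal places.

This is a Clebsch–Gordan (vector-coupling) coefficient.
j₁+j₂−J=0  J+j₁−j₂=1  J−j₁+j₂=4  j₁+j₂+J+1=6
(j₁±m₁, j₂±m₂, J±M) = (0,1,3,1,3,2)
P² = 72/5
sum k=0..0:
  [0] +1/6 = 1/6
S = 1/6
C² = P²·S² = 2/5 ; C = +0.632456

Clebsch–Gordan coefficient, +√(2/5) ≈ +0.632456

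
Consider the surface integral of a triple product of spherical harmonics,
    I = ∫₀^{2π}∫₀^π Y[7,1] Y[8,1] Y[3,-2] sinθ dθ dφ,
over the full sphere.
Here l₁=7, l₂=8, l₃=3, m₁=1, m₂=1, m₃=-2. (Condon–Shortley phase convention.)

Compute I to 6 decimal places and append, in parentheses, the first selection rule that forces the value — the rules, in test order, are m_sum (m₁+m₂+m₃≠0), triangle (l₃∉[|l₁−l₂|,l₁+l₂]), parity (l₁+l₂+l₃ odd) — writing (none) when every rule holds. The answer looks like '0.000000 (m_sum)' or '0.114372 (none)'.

m-sum 0 ✓  L=18 even ✓  1≤3≤15 ✓
Π(2lᵢ+1) = 15×17×7 = 1785
triangle coeff Δ(7,8,3) = 1/5290740
Σ_t [5,7]: t=5:−1/7257600 t=6:+1/2073600 t=7:−1/7257600 = 1/4838400
(3j)²=252/20995 [(7 8 3; 0 0 0)], sign=-1
Σ_t [5,6]: t=5:−1/14515200 t=6:+1/6220800 = 1/10886400
(3j)²=128/12597 [(7 8 3; 1 1 -2)], sign=-1
⇒ 4πI² = 225792/1037153
I = (+1)√(225792/1037153/(4π)) = 0.13162183
No selection rule forces the value: the integral is nonzero (none).

0.131622 (none)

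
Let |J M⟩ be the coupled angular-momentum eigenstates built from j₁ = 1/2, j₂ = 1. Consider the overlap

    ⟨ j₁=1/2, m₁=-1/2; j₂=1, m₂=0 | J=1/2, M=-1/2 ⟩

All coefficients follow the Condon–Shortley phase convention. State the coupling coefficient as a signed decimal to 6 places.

j₁+j₂−J=1  J+j₁−j₂=0  J−j₁+j₂=1  j₁+j₂+J+1=3
(j₁±m₁, j₂±m₂, J±M) = (0,1,1,1,0,1)
P² = 1/3
sum k=1..1:
  [1] −1/1 = -1
S = -1
C² = P²·S² = 1/3 ; C = -0.577350

-0.577350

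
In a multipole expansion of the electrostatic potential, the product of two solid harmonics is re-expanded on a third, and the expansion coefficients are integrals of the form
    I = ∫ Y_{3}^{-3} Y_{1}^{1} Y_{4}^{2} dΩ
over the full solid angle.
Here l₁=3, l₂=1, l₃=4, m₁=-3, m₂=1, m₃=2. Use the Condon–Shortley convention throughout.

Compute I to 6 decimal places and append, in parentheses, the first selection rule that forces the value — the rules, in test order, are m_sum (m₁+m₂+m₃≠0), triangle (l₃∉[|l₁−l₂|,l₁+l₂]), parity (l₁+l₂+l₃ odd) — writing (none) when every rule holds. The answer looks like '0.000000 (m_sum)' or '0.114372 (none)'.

0.061558 (none)

Checks pass: Σm=0; 8 even; l₃=4∈[2,4].
(2·3+1)(2·1+1)(2·4+1) = 189
Δ: 0! 6! 2! / 9! → 1/252
sum: t=0:+1/36 = 1/36
3j²(3 1 4; 0 0 0) = Δ·Π!·Σ² = 4/63  (sign +1)
sum: t=0:+1/1440 = 1/1440
3j²(3 1 4; -3 1 2) = Δ·Π!·Σ² = 1/252  (sign +1)
combine: 4πI² = 189·4/63·1/252 = 1/21
take √, sign +1: I = 0.06155813
No selection rule forces the value: the integral is nonzero (none).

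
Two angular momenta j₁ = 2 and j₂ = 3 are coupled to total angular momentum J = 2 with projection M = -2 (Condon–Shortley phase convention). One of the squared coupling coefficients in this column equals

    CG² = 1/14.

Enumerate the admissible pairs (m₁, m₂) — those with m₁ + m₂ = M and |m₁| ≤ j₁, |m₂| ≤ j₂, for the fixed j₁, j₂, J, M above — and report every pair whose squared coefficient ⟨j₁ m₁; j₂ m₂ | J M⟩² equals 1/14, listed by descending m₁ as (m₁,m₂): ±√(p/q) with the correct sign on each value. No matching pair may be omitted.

(-2,0): −√(1/14)

Admissible pairs with m₁+m₂ = M = -2: (-2,0), (-1,-1), (0,-2), (1,-3)
  (m₁,m₂)=(1,-3): CG² = 5/14, CG = +√(5/14)
  (m₁,m₂)=(0,-2): CG² = 5/14, CG = −√(5/14)
  (m₁,m₂)=(-1,-1): CG² = 3/14, CG = +√(3/14)
  (m₁,m₂)=(-2,0): CG² = 1/14, CG = −√(1/14)   ← matches the target
Pairs with CG² = 1/14: (-2,0): −√(1/14)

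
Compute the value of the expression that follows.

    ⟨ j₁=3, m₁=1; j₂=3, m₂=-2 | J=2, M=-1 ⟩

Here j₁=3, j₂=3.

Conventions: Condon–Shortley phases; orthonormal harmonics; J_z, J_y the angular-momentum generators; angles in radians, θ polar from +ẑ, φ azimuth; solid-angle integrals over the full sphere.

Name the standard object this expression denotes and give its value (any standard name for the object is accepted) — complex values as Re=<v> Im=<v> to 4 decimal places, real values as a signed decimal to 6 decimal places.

This is a Clebsch–Gordan (vector-coupling) coefficient.
√[5·4!2!2!/9! · 4!2!1!5!1!3!] = √(320/7)
  +(−1)^0/∏(0,4,2,1,0,1)! = 1/48  (running 1/48)
  +(−1)^1/∏(1,3,1,0,1,2)! = -1/12  (running -1/16)
⟨..|..⟩ = √(320/7)·(-1/16) = -0.422577

Clebsch–Gordan coefficient, −√(5/28) ≈ -0.422577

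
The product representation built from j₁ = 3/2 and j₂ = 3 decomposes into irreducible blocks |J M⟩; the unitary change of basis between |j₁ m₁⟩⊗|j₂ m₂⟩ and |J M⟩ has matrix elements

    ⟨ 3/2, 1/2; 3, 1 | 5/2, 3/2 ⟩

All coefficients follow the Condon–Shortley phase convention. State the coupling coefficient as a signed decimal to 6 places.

-0.591608  (= −√(7/20))

√[6·2!1!4!/8! · 2!1!4!2!4!1!] = √(576/35)
  +(−1)^0/∏(0,2,1,4,0,0)! = 1/48  (running 1/48)
  +(−1)^1/∏(1,1,0,3,1,1)! = -1/6  (running -7/48)
⟨..|..⟩ = √(576/35)·(-7/48) = -0.591608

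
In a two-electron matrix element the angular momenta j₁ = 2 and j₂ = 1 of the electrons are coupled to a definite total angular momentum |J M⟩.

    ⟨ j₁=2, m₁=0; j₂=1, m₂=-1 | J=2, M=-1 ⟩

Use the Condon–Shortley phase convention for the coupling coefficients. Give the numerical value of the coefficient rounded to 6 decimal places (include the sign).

+0.707107  (= +√(1/2))

√[5·1!3!1!/6! · 2!2!0!2!1!3!] = √(2)
  +(−1)^0/∏(0,1,2,0,1,1)! = 1/2  (running 1/2)
⟨..|..⟩ = √(2)·(1/2) = +0.707107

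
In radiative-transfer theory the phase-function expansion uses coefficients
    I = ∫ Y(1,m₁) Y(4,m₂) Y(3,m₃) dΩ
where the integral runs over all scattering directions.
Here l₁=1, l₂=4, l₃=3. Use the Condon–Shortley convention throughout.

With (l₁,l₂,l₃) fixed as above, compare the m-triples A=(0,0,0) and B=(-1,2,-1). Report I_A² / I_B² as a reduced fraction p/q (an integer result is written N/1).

l's match ⇒ only the (l;m) 3-j factors differ between A and B.
A: triangle coeff Δ(1,4,3) = 1/252; Σ_t [1,1]: t=1:−1/36 = -1/36; (3j)²=4/63 [(1 4 3; 0 0 0)], sign=+1
B: triangle coeff Δ(1,4,3) = 1/252; Σ_t [2,2]: t=2:+1/96 = 1/96; (3j)²=5/84 [(1 4 3; -1 2 -1)], sign=+1
I_A²/I_B² = (4/63)/(5/84) = 16/15

16/15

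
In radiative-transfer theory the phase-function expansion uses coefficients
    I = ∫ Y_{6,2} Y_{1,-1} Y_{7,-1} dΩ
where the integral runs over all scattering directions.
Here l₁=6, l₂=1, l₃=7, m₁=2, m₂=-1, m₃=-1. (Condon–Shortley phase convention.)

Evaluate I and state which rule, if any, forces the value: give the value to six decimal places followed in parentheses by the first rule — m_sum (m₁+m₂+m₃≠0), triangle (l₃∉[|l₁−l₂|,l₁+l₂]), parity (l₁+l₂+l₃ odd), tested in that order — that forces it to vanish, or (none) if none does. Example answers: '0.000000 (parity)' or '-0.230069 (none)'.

Checks pass: Σm=0; 14 even; l₃=7∈[5,7].
(2·6+1)(2·1+1)(2·7+1) = 585
Δ: 0! 12! 2! / 15! → 1/1365
sum: t=0:+1/518400 = 1/518400
3j²(6 1 7; 0 0 0) = Δ·Π!·Σ² = 7/195  (sign -1)
sum: t=0:+1/1935360 = 1/1935360
3j²(6 1 7; 2 -1 -1) = Δ·Π!·Σ² = 1/91  (sign +1)
combine: 4πI² = 585·7/195·1/91 = 3/13
take √, sign -1: I = -0.13551395
No selection rule forces the value: the integral is nonzero (none).

-0.135514 (none)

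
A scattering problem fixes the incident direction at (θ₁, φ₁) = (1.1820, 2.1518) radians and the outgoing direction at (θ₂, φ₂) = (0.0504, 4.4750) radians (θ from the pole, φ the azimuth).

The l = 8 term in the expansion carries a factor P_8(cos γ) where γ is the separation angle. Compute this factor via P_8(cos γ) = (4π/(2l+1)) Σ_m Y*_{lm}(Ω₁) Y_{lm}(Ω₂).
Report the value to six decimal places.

Expand P_8 via completeness: Σ_{m} conj(Y_{8,m}) at Ω₁ times Y_{8,m} at Ω₂ —
  m=-8: (-0.01782 - 0.27655j) × (-0.00000 + 0.00000j) = 0.00000 + 0.00000j  (running Σ = 0.00000 + 0.00000j)
  m=-7: (-0.36277 + 0.27313j) × (0.00000 + 0.00000j) = -0.00000 + 0.00000j  (running Σ = -0.00000 + 0.00000j)
  m=-6: (0.25705 + 0.09221j) × (-0.00000 - 0.00000j) = 0.00000 - 0.00000j  (running Σ = 0.00000 - 0.00000j)
  m=-5: (0.04140 + 0.17172j) × (-0.00000 + 0.00000j) = -0.00000 - 0.00000j  (running Σ = -0.00000 - 0.00000j)
  m=-4: (0.23651 - 0.25224j) × (0.00005 + 0.00007j) = 0.00003 + 0.00000j  (running Σ = 0.00003 + 0.00000j)
  m=-3: (0.01788 + 0.00311j) × (0.00116 - 0.00134j) = 0.00002 - 0.00002j  (running Σ = 0.00005 - 0.00002j)
  m=-2: (-0.13323 - 0.30756j) × (-0.02297 - 0.01181j) = -0.00057 + 0.00864j  (running Σ = -0.00052 + 0.00862j)
  m=-1: (-0.02636 + 0.04014j) × (-0.05717 + 0.23630j) = -0.00798 - 0.00852j  (running Σ = -0.00850 + 0.00010j)
  m=0: (-0.32585 + 0.00000j) × (1.11053 + 0.00000j) = -0.36186 + 0.00000j  (running Σ = -0.37036 + 0.00010j)
  m=1: (0.02636 + 0.04014j) × (0.05717 + 0.23630j) = -0.00798 + 0.00852j  (running Σ = -0.37834 + 0.00862j)
  m=2: (-0.13323 + 0.30756j) × (-0.02297 + 0.01181j) = -0.00057 - 0.00864j  (running Σ = -0.37891 - 0.00002j)
  m=3: (-0.01788 + 0.00311j) × (-0.00116 - 0.00134j) = 0.00002 + 0.00002j  (running Σ = -0.37888 + 0.00000j)
  m=4: (0.23651 + 0.25224j) × (0.00005 - 0.00007j) = 0.00003 - 0.00000j  (running Σ = -0.37885 - 0.00000j)
  m=5: (-0.04140 + 0.17172j) × (0.00000 + 0.00000j) = -0.00000 + 0.00000j  (running Σ = -0.37885 - 0.00000j)
  m=6: (0.25705 - 0.09221j) × (-0.00000 + 0.00000j) = 0.00000 + 0.00000j  (running Σ = -0.37885 + 0.00000j)
  m=7: (0.36277 + 0.27313j) × (-0.00000 + 0.00000j) = -0.00000 - 0.00000j  (running Σ = -0.37885 + 0.00000j)
  m=8: (-0.01782 + 0.27655j) × (-0.00000 - 0.00000j) = 0.00000 - 0.00000j  (running Σ = -0.37885 + 0.00000j)
Σ over m = -0.37885 + 0.00000j; ×(4π/17) → -0.28005 + 0.00000j. Real part: -0.280049

-0.280049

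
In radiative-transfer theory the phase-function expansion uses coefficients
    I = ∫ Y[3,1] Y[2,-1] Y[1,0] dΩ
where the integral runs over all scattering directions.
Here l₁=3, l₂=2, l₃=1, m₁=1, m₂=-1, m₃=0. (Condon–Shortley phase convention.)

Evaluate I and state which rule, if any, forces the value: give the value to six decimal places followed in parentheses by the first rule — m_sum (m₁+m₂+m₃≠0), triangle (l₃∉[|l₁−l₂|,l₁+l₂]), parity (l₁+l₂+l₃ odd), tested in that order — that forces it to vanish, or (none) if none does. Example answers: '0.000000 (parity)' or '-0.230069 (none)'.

-0.233597 (none)

Rules hold: Σm=0, L=6 even, 1≤1≤5.
N = 7·5·3 = 105
Δ = 4!·2!·0!/7! = 1/105
Racah Σ t=2..2: t=2:+1/4 = 1/4
⇒ 3j(3 2 1; 0 0 0)² = 3/35, sgn -1
Racah Σ t=1..1: t=1:−1/6 = -1/6
⇒ 3j(3 2 1; 1 -1 0)² = 8/105, sgn +1
4πI² = N·(3j₀)²·(3jₘ)² = 24/35
I = -1·√(0.685714/4π) = -0.23359668
No selection rule forces the value: the integral is nonzero (none).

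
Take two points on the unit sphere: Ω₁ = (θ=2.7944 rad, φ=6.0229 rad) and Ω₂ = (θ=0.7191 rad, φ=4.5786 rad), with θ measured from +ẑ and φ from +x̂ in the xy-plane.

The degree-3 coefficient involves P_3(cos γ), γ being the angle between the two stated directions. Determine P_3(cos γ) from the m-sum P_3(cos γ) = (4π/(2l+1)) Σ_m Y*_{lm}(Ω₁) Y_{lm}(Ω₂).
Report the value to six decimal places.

0.235436

Expand P_3 via completeness: Σ_{m} conj(Y_{3,m}) at Ω₁ times Y_{3,m} at Ω₂ —
  term(m=-3) = (-0.000726, -0.001821)   from Y*(Ω₁)=(0.011675, -0.011569), Y(Ω₂)=(0.046587, -0.109770)
  term(m=-2) = (0.035940, -0.009292)   from Y*(Ω₁)=(-0.096524, 0.055339), Y(Ω₂)=(-0.321767, -0.088213)
  term(m=-1) = (0.018495, 0.145429)   from Y*(Ω₁)=(0.363532, -0.096818), Y(Ω₂)=(-0.051980, 0.386201)
  term(m=+0) = (0.023730, 0.000000)   from Y*(Ω₁)=(-0.498684, -0.000000), Y(Ω₂)=(-0.047586, 0.000000)
  term(m=+1) = (0.018495, -0.145429)   from Y*(Ω₁)=(-0.363532, -0.096818), Y(Ω₂)=(0.051980, 0.386201)
  term(m=+2) = (0.035940, 0.009292)   from Y*(Ω₁)=(-0.096524, -0.055339), Y(Ω₂)=(-0.321767, 0.088213)
  term(m=+3) = (-0.000726, 0.001821)   from Y*(Ω₁)=(-0.011675, -0.011569), Y(Ω₂)=(-0.046587, -0.109770)
Total Σ_m = (0.131148, -0.000000). Multiply by 1.795196: (0.235436, -0.000000). P_3(cos γ) = 0.235436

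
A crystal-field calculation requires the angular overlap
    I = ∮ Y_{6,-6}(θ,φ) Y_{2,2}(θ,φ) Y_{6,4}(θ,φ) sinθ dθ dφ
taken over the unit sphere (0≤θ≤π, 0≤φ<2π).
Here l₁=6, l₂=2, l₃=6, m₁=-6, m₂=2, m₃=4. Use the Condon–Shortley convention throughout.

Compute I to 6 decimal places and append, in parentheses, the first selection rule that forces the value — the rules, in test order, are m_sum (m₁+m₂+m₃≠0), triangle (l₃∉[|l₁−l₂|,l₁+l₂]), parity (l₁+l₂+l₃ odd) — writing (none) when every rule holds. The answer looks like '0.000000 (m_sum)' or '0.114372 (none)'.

Checks pass: Σm=0; 14 even; l₃=6∈[4,8].
(2·6+1)(2·2+1)(2·6+1) = 845
Δ: 2! 10! 2! / 15! → 1/90090
sum: t=0:+1/69120 t=1:−1/14400 t=2:+1/69120 = -7/172800
3j²(6 2 6; 0 0 0) = Δ·Π!·Σ² = 14/715  (sign -1)
sum: t=2:+1/14515200 = 1/14515200
3j²(6 2 6; -6 2 4) = Δ·Π!·Σ² = 2/455  (sign +1)
combine: 4πI² = 845·14/715·2/455 = 4/55
take √, sign -1: I = -0.07607531
No selection rule forces the value: the integral is nonzero (none).

-0.076075 (none)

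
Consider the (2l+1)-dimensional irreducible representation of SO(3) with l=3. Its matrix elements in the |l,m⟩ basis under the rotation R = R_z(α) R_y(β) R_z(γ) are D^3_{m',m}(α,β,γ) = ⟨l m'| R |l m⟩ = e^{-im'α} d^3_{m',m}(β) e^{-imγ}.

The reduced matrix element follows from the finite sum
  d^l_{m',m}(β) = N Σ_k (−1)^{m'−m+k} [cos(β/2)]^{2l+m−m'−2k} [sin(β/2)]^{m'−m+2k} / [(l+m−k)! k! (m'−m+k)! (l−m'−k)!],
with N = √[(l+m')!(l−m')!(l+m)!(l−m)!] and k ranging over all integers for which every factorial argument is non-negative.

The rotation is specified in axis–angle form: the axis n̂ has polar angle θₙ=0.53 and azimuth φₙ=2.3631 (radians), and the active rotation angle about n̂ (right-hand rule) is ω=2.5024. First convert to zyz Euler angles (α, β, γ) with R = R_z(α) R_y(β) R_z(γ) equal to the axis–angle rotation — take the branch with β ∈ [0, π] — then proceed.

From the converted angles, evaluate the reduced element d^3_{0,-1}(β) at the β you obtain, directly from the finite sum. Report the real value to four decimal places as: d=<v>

d=-0.1657

Axis–angle → zyz. n̂ = (sinθₙcosφₙ, sinθₙsinφₙ, cosθₙ) = (-0.359926, +0.354989, +0.862807), ω = 2.5024.
R = I cosω + sinω [n̂]ₓ + (1−cosω) n̂n̂ᵀ gives
  R = [-0.569060, -0.745021, -0.348017; +0.284391, -0.575422, +0.766819; -0.771552, +0.337393, +0.539326]
β = atan2(√(R₁₃²+R₂₃²), R₃₃) = 1.001160; α = atan2(R₂₃, R₁₃) mod 2π = 1.996843; γ = atan2(R₃₂, −R₃₁) mod 2π = 0.412235
d^3_{0,-1}(β=1.0012) via the finite sum:
Half-angle: c=0.877304, s=0.479934. N=√(6·6·2·24)=41.569219
Admissible k: 0..2 (factorial args all ≥0)
  k=0: (−1)^1·41.5692/(12)·0.8773^5·0.4799^1 = -0.864020
  k=1: (−1)^2·41.5692/(4)·0.8773^3·0.4799^3 = +0.775726
  k=2: (−1)^3·41.5692/(12)·0.8773^1·0.4799^5 = -0.077384
d^3_{0,-1}(1.0012) = -0.864020 +0.775726 -0.077384 = -0.165678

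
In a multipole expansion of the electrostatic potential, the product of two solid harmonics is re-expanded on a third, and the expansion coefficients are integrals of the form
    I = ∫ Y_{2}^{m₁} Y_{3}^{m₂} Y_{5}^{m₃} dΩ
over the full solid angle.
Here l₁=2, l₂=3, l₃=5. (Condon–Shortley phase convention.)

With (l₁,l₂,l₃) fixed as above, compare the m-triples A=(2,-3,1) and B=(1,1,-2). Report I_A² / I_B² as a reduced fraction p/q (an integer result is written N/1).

l's match ⇒ only the (l;m) 3-j factors differ between A and B.
A: triangle coeff Δ(2,3,5) = 1/2310; Σ_t [0,0]: t=0:+1/17280 = 1/17280; (3j)²=1/2310 [(2 3 5; 2 -3 1)], sign=+1
B: triangle coeff Δ(2,3,5) = 1/2310; Σ_t [0,0]: t=0:+1/288 = 1/288; (3j)²=1/22 [(2 3 5; 1 1 -2)], sign=-1
I_A²/I_B² = (1/2310)/(1/22) = 1/105

1/105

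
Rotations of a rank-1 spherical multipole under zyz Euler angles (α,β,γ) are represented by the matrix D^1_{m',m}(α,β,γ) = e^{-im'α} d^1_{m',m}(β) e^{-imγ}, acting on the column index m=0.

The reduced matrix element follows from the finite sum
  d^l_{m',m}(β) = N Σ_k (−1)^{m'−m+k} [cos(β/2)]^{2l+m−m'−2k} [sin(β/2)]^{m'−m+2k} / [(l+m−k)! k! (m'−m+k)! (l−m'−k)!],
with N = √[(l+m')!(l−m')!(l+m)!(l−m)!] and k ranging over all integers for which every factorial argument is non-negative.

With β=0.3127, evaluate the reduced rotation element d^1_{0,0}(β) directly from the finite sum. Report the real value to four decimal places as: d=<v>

d=0.9515

d^1_{0,0}(β=0.3127) via the finite sum:
With c≡cos(β/2)=0.987802 and s≡sin(β/2)=0.155714, N=[1·1·1·1]^{1/2}=1.000000
k: max(0,(0)−(0))=0 … min(1+(0),1−(0))=1
  k=0: (−1)^0·1.0000/(1)·0.9878^2·0.1557^0 = +0.975753
  k=1: (−1)^1·1.0000/(1)·0.9878^0·0.1557^2 = -0.024247
d^1_{0,0}(0.3127) = +0.975753 -0.024247 = +0.951506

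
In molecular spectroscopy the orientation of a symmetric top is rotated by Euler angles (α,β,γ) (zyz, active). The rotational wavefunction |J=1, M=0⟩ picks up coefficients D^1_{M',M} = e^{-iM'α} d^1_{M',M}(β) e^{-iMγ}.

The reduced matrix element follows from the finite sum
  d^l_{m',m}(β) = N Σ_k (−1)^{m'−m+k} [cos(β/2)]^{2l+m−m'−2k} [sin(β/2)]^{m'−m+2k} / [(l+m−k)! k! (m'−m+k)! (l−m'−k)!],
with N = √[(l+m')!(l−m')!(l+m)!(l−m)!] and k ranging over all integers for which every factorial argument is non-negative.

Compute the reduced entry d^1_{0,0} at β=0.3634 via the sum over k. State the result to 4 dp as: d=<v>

d=0.9347

d^1_{0,0}(β=0.3634) via the finite sum:
With c≡cos(β/2)=0.983538 and s≡sin(β/2)=0.180702, N=[1·1·1·1]^{1/2}=1.000000
The bounds max(0,m−m')=0 and min(l+m,l−m')=1 give 2 terms
  k=0: (−1)^0·1.0000/(1)·0.9835^2·0.1807^0 = +0.967347
  k=1: (−1)^1·1.0000/(1)·0.9835^0·0.1807^2 = -0.032653
d^1_{0,0}(0.3634) = +0.967347 -0.032653 = +0.934694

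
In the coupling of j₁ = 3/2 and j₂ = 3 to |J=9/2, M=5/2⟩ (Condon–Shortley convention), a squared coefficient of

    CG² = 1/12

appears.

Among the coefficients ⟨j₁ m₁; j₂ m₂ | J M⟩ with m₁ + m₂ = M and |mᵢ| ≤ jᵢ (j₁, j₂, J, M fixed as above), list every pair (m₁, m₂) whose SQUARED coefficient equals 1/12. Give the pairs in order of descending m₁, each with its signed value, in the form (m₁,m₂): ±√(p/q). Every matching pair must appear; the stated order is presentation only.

Admissible pairs with m₁+m₂ = M = 5/2: (-1/2,3), (1/2,2), (3/2,1)
  (m₁,m₂)=(3/2,1): CG² = 5/12, CG = +√(5/12)
  (m₁,m₂)=(1/2,2): CG² = 1/2, CG = +√(1/2)
  (m₁,m₂)=(-1/2,3): CG² = 1/12, CG = +√(1/12)   ← matches the target
Pairs with CG² = 1/12: (-1/2,3): +√(1/12)

(-1/2,3): +√(1/12)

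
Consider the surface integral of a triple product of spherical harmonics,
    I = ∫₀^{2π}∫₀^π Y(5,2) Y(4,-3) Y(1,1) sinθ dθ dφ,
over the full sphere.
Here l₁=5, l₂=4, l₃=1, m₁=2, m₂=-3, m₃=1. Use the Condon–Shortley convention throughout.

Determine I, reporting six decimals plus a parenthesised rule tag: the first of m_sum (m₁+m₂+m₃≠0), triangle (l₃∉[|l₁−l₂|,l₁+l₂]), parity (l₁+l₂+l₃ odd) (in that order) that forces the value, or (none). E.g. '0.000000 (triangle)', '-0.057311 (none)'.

0.085055 (none)

Rules hold: Σm=0, L=10 even, 1≤1≤9.
N = 11·9·3 = 297
Δ = 8!·2!·0!/11! = 1/495
Racah Σ t=4..4: t=4:+1/576 = 1/576
⇒ 3j(5 4 1; 0 0 0)² = 5/99, sgn -1
Racah Σ t=1..1: t=1:−1/10080 = -1/10080
⇒ 3j(5 4 1; 2 -3 1)² = 1/165, sgn -1
4πI² = N·(3j₀)²·(3jₘ)² = 1/11
I = +1·√(0.0909091/4π) = 0.08505478
No selection rule forces the value: the integral is nonzero (none).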